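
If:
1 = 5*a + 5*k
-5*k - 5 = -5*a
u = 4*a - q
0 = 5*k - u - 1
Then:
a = 3/5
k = -2/5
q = 27/5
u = -3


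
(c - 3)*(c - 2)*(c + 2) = c^3 - 3*c^2 - 4*c + 12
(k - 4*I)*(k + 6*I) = k^2 + 2*I*k + 24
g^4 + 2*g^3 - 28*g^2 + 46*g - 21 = (g - 3)*(g - 1)^2*(g + 7)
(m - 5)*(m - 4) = m^2 - 9*m + 20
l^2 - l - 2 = (l - 2)*(l + 1)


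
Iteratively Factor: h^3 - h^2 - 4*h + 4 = (h - 1)*(h^2 - 4) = (h - 1)*(h + 2)*(h - 2)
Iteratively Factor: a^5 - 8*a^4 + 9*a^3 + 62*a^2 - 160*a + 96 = (a - 4)*(a^4 - 4*a^3 - 7*a^2 + 34*a - 24) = (a - 4)*(a + 3)*(a^3 - 7*a^2 + 14*a - 8) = (a - 4)*(a - 1)*(a + 3)*(a^2 - 6*a + 8) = (a - 4)*(a - 2)*(a - 1)*(a + 3)*(a - 4)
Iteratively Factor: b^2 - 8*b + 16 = (b - 4)*(b - 4)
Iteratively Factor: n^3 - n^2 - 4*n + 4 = (n - 1)*(n^2 - 4) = (n - 2)*(n - 1)*(n + 2)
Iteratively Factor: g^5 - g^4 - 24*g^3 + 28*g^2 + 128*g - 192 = (g - 2)*(g^4 + g^3 - 22*g^2 - 16*g + 96) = (g - 2)*(g + 3)*(g^3 - 2*g^2 - 16*g + 32) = (g - 4)*(g - 2)*(g + 3)*(g^2 + 2*g - 8) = (g - 4)*(g - 2)^2*(g + 3)*(g + 4)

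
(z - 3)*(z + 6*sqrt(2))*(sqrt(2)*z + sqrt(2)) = sqrt(2)*z^3 - 2*sqrt(2)*z^2 + 12*z^2 - 24*z - 3*sqrt(2)*z - 36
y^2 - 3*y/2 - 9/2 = (y - 3)*(y + 3/2)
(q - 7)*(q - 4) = q^2 - 11*q + 28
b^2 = b^2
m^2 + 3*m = m*(m + 3)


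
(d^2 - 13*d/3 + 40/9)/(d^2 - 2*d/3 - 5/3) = (d - 8/3)/(d + 1)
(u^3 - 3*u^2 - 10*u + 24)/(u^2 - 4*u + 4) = (u^2 - u - 12)/(u - 2)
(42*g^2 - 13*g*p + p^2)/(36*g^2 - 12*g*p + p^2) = (-7*g + p)/(-6*g + p)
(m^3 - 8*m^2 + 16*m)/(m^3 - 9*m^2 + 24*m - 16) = m/(m - 1)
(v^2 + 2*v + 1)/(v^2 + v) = (v + 1)/v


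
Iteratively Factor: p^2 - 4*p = (p - 4)*(p)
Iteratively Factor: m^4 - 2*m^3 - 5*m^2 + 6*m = (m)*(m^3 - 2*m^2 - 5*m + 6) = m*(m - 1)*(m^2 - m - 6) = m*(m - 1)*(m + 2)*(m - 3)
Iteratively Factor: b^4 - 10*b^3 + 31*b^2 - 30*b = (b)*(b^3 - 10*b^2 + 31*b - 30) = b*(b - 3)*(b^2 - 7*b + 10) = b*(b - 5)*(b - 3)*(b - 2)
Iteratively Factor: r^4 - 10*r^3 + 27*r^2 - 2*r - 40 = (r - 4)*(r^3 - 6*r^2 + 3*r + 10) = (r - 4)*(r + 1)*(r^2 - 7*r + 10) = (r - 5)*(r - 4)*(r + 1)*(r - 2)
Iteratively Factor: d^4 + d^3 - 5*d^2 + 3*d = (d - 1)*(d^3 + 2*d^2 - 3*d) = d*(d - 1)*(d^2 + 2*d - 3) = d*(d - 1)^2*(d + 3)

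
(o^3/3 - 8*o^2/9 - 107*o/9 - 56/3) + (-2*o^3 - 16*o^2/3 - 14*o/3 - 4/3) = -5*o^3/3 - 56*o^2/9 - 149*o/9 - 20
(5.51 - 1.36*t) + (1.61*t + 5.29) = 0.25*t + 10.8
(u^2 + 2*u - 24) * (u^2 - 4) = u^4 + 2*u^3 - 28*u^2 - 8*u + 96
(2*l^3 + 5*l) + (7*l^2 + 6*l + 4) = 2*l^3 + 7*l^2 + 11*l + 4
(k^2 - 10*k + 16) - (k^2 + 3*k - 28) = 44 - 13*k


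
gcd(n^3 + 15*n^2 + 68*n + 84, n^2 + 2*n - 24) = n + 6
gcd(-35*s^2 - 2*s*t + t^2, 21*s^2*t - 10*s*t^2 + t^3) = 7*s - t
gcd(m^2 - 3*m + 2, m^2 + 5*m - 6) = m - 1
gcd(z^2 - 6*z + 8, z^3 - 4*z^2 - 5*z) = 1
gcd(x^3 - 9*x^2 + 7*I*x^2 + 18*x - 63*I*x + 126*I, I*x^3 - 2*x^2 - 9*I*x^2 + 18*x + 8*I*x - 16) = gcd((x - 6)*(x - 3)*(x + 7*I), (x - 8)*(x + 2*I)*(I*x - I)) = 1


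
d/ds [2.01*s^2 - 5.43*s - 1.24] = 4.02*s - 5.43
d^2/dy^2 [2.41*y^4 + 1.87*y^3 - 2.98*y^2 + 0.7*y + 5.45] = 28.92*y^2 + 11.22*y - 5.96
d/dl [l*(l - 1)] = 2*l - 1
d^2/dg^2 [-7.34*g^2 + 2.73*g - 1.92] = -14.6800000000000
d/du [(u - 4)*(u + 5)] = 2*u + 1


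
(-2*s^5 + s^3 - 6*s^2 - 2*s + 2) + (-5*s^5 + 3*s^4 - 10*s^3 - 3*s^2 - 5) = -7*s^5 + 3*s^4 - 9*s^3 - 9*s^2 - 2*s - 3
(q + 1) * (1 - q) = 1 - q^2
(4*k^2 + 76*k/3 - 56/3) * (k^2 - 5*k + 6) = 4*k^4 + 16*k^3/3 - 364*k^2/3 + 736*k/3 - 112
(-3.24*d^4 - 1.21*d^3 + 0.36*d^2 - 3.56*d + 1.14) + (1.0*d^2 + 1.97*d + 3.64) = -3.24*d^4 - 1.21*d^3 + 1.36*d^2 - 1.59*d + 4.78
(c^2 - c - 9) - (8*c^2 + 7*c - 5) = -7*c^2 - 8*c - 4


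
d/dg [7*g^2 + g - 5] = 14*g + 1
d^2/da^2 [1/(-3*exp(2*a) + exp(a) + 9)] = (2*(6*exp(a) - 1)^2*exp(a) + (12*exp(a) - 1)*(-3*exp(2*a) + exp(a) + 9))*exp(a)/(-3*exp(2*a) + exp(a) + 9)^3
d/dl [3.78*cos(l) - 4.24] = -3.78*sin(l)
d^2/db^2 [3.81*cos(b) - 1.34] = -3.81*cos(b)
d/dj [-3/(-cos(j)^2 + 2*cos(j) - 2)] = 6*(cos(j) - 1)*sin(j)/(cos(j)^2 - 2*cos(j) + 2)^2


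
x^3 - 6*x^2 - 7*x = x*(x - 7)*(x + 1)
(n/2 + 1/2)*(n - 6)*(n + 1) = n^3/2 - 2*n^2 - 11*n/2 - 3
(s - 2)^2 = s^2 - 4*s + 4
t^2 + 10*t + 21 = (t + 3)*(t + 7)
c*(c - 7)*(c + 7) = c^3 - 49*c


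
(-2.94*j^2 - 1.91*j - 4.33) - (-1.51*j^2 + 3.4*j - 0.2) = -1.43*j^2 - 5.31*j - 4.13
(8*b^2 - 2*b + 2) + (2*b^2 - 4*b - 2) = 10*b^2 - 6*b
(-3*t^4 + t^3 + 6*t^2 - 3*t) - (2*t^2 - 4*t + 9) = -3*t^4 + t^3 + 4*t^2 + t - 9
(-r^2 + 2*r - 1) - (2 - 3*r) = -r^2 + 5*r - 3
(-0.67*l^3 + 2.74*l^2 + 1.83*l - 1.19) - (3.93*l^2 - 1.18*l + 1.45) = -0.67*l^3 - 1.19*l^2 + 3.01*l - 2.64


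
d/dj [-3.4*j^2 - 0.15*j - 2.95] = -6.8*j - 0.15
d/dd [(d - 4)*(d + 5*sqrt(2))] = 2*d - 4 + 5*sqrt(2)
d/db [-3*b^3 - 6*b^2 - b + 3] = -9*b^2 - 12*b - 1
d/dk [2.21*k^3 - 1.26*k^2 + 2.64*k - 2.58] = 6.63*k^2 - 2.52*k + 2.64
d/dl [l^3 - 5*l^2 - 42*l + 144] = 3*l^2 - 10*l - 42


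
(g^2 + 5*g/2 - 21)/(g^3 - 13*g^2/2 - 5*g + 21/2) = (2*g^2 + 5*g - 42)/(2*g^3 - 13*g^2 - 10*g + 21)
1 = 1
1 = 1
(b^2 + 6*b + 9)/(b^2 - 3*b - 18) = (b + 3)/(b - 6)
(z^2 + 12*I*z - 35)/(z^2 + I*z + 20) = (z + 7*I)/(z - 4*I)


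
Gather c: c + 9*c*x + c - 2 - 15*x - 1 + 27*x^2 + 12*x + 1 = c*(9*x + 2) + 27*x^2 - 3*x - 2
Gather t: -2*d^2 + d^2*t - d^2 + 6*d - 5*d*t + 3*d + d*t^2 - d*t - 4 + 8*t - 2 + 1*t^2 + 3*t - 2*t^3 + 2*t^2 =-3*d^2 + 9*d - 2*t^3 + t^2*(d + 3) + t*(d^2 - 6*d + 11) - 6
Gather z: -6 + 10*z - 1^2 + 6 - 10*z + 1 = 0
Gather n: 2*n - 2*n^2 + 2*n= -2*n^2 + 4*n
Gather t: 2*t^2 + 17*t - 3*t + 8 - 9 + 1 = 2*t^2 + 14*t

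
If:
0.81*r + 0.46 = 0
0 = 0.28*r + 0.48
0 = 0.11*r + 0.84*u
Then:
No Solution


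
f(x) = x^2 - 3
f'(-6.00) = -12.00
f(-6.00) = 33.00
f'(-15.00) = -30.00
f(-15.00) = 222.00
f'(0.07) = 0.14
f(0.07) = -3.00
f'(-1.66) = -3.32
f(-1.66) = -0.24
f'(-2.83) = -5.66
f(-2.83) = 5.01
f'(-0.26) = -0.52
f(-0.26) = -2.93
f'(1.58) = 3.16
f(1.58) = -0.50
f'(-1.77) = -3.54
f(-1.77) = 0.13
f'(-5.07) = -10.14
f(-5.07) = 22.70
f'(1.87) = 3.74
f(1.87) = 0.50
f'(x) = 2*x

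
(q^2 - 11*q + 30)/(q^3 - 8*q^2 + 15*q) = (q - 6)/(q*(q - 3))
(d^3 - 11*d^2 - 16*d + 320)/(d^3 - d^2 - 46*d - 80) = (d - 8)/(d + 2)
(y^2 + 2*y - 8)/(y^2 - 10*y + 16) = (y + 4)/(y - 8)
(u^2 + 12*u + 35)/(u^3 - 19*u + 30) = (u + 7)/(u^2 - 5*u + 6)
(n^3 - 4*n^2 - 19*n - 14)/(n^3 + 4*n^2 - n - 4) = (n^2 - 5*n - 14)/(n^2 + 3*n - 4)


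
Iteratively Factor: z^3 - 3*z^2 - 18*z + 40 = (z + 4)*(z^2 - 7*z + 10) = (z - 5)*(z + 4)*(z - 2)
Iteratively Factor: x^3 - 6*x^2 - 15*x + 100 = (x + 4)*(x^2 - 10*x + 25) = (x - 5)*(x + 4)*(x - 5)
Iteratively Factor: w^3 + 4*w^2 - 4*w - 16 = (w + 2)*(w^2 + 2*w - 8) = (w - 2)*(w + 2)*(w + 4)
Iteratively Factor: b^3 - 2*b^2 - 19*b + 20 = (b + 4)*(b^2 - 6*b + 5) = (b - 5)*(b + 4)*(b - 1)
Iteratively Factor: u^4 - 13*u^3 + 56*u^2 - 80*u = (u - 4)*(u^3 - 9*u^2 + 20*u) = u*(u - 4)*(u^2 - 9*u + 20) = u*(u - 5)*(u - 4)*(u - 4)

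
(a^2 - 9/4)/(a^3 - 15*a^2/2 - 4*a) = (9 - 4*a^2)/(2*a*(-2*a^2 + 15*a + 8))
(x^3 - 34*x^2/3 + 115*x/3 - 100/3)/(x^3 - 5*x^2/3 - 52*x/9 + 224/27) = 9*(x^2 - 10*x + 25)/(9*x^2 - 3*x - 56)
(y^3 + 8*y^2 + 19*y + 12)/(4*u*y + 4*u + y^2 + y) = (y^2 + 7*y + 12)/(4*u + y)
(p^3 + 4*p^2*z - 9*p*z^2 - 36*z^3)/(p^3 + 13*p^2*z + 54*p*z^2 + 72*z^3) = (p - 3*z)/(p + 6*z)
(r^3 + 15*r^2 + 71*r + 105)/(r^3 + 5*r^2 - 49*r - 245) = (r + 3)/(r - 7)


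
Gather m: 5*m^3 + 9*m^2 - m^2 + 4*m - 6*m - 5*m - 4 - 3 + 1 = 5*m^3 + 8*m^2 - 7*m - 6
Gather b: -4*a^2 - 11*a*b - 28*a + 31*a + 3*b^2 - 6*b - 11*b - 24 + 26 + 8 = -4*a^2 + 3*a + 3*b^2 + b*(-11*a - 17) + 10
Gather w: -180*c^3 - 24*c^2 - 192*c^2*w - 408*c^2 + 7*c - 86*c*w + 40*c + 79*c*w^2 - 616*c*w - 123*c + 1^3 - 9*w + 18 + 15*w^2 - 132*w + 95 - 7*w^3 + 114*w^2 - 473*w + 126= -180*c^3 - 432*c^2 - 76*c - 7*w^3 + w^2*(79*c + 129) + w*(-192*c^2 - 702*c - 614) + 240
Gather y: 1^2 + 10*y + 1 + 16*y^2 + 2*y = 16*y^2 + 12*y + 2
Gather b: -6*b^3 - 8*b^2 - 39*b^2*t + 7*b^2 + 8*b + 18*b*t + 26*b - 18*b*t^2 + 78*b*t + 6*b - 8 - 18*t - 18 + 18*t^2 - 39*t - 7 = -6*b^3 + b^2*(-39*t - 1) + b*(-18*t^2 + 96*t + 40) + 18*t^2 - 57*t - 33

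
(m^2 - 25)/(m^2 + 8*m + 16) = (m^2 - 25)/(m^2 + 8*m + 16)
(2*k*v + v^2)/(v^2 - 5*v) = (2*k + v)/(v - 5)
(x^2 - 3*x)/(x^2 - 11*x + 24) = x/(x - 8)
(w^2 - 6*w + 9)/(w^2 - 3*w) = (w - 3)/w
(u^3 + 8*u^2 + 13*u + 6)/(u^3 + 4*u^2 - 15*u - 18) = (u + 1)/(u - 3)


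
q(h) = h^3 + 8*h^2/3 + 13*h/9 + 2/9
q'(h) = 3*h^2 + 16*h/3 + 13/9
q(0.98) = 5.14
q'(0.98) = 9.55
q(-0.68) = 0.16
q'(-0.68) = -0.80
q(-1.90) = 0.25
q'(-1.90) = 2.14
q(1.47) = 11.28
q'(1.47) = 15.77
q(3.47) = 79.13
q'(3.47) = 56.07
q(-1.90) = 0.25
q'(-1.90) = 2.14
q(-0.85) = 0.31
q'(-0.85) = -0.92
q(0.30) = 0.92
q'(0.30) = 3.31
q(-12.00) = -1361.11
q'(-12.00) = 369.44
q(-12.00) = -1361.11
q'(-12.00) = 369.44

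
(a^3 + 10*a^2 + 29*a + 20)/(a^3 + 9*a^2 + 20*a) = (a + 1)/a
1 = 1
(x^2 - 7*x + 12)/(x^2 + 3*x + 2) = (x^2 - 7*x + 12)/(x^2 + 3*x + 2)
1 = 1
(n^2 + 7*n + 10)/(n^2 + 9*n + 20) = (n + 2)/(n + 4)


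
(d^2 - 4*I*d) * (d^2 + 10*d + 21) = d^4 + 10*d^3 - 4*I*d^3 + 21*d^2 - 40*I*d^2 - 84*I*d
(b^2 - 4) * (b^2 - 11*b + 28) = b^4 - 11*b^3 + 24*b^2 + 44*b - 112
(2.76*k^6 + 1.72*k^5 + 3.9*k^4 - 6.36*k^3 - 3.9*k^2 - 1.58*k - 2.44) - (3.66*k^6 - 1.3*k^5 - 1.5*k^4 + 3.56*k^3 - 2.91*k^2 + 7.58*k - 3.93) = -0.9*k^6 + 3.02*k^5 + 5.4*k^4 - 9.92*k^3 - 0.99*k^2 - 9.16*k + 1.49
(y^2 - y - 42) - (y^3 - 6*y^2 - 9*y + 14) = -y^3 + 7*y^2 + 8*y - 56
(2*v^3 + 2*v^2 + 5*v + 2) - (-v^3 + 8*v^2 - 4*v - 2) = 3*v^3 - 6*v^2 + 9*v + 4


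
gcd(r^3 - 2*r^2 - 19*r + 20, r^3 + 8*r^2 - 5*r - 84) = r + 4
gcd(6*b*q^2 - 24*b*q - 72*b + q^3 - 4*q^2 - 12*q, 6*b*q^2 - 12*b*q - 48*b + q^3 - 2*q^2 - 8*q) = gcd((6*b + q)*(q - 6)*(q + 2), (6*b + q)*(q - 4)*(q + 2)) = 6*b*q + 12*b + q^2 + 2*q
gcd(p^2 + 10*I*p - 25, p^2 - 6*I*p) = 1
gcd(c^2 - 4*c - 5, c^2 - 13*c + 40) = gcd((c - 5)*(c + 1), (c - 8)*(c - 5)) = c - 5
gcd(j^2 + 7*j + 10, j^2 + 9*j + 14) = j + 2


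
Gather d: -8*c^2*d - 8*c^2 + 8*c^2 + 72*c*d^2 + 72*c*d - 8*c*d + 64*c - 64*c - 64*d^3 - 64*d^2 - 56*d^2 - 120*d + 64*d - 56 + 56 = -64*d^3 + d^2*(72*c - 120) + d*(-8*c^2 + 64*c - 56)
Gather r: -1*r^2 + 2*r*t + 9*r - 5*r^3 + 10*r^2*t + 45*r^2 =-5*r^3 + r^2*(10*t + 44) + r*(2*t + 9)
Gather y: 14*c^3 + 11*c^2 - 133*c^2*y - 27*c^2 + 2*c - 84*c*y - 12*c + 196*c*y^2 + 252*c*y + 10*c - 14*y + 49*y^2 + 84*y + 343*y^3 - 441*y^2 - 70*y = 14*c^3 - 16*c^2 + 343*y^3 + y^2*(196*c - 392) + y*(-133*c^2 + 168*c)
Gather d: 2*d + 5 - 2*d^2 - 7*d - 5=-2*d^2 - 5*d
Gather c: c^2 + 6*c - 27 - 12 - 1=c^2 + 6*c - 40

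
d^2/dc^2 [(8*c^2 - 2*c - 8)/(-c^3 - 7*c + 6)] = 4*(-4*c^6 + 3*c^5 + 108*c^4 - 175*c^3 + 120*c^2 + 72*c + 94)/(c^9 + 21*c^7 - 18*c^6 + 147*c^5 - 252*c^4 + 451*c^3 - 882*c^2 + 756*c - 216)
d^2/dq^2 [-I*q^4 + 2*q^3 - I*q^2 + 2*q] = -12*I*q^2 + 12*q - 2*I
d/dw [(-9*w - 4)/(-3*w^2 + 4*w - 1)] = (-27*w^2 - 24*w + 25)/(9*w^4 - 24*w^3 + 22*w^2 - 8*w + 1)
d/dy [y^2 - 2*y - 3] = 2*y - 2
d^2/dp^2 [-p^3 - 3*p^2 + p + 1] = -6*p - 6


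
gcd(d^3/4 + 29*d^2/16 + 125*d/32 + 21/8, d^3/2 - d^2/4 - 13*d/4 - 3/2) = 1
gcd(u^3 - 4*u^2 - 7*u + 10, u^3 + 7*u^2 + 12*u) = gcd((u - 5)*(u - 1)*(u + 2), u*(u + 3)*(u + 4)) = 1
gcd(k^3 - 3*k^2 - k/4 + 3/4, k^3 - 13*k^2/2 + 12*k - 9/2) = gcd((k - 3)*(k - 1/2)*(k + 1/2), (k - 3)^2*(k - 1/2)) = k^2 - 7*k/2 + 3/2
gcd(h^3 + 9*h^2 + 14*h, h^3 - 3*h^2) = h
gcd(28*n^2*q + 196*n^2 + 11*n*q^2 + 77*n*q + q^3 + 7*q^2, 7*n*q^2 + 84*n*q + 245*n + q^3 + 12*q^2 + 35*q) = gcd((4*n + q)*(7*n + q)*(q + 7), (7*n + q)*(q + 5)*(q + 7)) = 7*n*q + 49*n + q^2 + 7*q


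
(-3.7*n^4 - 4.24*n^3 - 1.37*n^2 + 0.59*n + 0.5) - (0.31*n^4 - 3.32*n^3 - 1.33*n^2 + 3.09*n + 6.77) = -4.01*n^4 - 0.92*n^3 - 0.04*n^2 - 2.5*n - 6.27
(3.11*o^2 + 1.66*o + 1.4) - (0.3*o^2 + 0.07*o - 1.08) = 2.81*o^2 + 1.59*o + 2.48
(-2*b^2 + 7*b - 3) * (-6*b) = 12*b^3 - 42*b^2 + 18*b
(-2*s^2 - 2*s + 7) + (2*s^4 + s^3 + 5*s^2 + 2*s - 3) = 2*s^4 + s^3 + 3*s^2 + 4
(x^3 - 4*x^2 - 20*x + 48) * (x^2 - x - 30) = x^5 - 5*x^4 - 46*x^3 + 188*x^2 + 552*x - 1440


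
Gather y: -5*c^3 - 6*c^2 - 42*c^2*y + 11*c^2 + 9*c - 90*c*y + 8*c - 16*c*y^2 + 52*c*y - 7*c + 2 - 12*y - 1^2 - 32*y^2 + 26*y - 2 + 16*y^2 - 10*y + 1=-5*c^3 + 5*c^2 + 10*c + y^2*(-16*c - 16) + y*(-42*c^2 - 38*c + 4)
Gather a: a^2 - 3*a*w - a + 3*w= a^2 + a*(-3*w - 1) + 3*w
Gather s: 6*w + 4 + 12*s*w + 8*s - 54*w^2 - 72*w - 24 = s*(12*w + 8) - 54*w^2 - 66*w - 20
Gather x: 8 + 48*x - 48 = 48*x - 40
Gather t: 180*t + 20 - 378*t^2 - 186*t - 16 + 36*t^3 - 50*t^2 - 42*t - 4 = 36*t^3 - 428*t^2 - 48*t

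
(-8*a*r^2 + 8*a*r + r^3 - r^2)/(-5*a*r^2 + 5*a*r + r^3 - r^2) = (-8*a + r)/(-5*a + r)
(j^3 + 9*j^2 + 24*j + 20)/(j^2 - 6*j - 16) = (j^2 + 7*j + 10)/(j - 8)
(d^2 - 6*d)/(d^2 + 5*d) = (d - 6)/(d + 5)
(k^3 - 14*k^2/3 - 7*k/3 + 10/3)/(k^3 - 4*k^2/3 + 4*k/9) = 3*(k^2 - 4*k - 5)/(k*(3*k - 2))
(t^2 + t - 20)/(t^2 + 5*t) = (t - 4)/t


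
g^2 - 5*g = g*(g - 5)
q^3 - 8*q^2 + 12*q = q*(q - 6)*(q - 2)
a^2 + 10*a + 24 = (a + 4)*(a + 6)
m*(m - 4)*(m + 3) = m^3 - m^2 - 12*m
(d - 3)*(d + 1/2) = d^2 - 5*d/2 - 3/2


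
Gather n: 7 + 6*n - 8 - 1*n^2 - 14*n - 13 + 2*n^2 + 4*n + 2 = n^2 - 4*n - 12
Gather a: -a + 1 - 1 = -a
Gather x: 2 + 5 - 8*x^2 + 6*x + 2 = -8*x^2 + 6*x + 9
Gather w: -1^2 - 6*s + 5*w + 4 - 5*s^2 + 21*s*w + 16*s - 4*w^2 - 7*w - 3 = -5*s^2 + 10*s - 4*w^2 + w*(21*s - 2)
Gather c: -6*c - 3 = -6*c - 3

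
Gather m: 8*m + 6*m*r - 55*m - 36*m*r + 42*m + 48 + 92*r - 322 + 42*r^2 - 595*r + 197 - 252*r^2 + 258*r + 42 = m*(-30*r - 5) - 210*r^2 - 245*r - 35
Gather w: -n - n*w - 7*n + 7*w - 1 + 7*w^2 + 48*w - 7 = -8*n + 7*w^2 + w*(55 - n) - 8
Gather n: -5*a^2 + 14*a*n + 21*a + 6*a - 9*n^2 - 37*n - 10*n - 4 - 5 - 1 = -5*a^2 + 27*a - 9*n^2 + n*(14*a - 47) - 10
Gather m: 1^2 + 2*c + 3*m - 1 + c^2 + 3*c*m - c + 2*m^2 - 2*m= c^2 + c + 2*m^2 + m*(3*c + 1)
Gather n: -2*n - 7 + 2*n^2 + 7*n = 2*n^2 + 5*n - 7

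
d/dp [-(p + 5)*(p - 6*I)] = -2*p - 5 + 6*I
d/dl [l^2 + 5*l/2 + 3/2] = 2*l + 5/2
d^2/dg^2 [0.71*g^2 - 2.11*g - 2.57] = 1.42000000000000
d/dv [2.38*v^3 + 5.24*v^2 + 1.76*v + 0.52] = 7.14*v^2 + 10.48*v + 1.76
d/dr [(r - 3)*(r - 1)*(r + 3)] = 3*r^2 - 2*r - 9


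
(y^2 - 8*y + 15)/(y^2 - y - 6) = (y - 5)/(y + 2)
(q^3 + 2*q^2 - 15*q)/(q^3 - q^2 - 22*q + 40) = q*(q - 3)/(q^2 - 6*q + 8)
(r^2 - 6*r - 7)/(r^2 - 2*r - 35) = (r + 1)/(r + 5)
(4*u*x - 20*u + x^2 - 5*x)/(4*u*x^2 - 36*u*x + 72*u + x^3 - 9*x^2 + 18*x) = (x - 5)/(x^2 - 9*x + 18)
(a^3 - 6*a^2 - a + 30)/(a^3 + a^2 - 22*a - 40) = (a - 3)/(a + 4)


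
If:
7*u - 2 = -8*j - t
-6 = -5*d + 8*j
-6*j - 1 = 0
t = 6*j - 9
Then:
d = 14/15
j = -1/6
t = -10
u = 40/21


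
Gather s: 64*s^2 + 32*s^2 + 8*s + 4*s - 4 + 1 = 96*s^2 + 12*s - 3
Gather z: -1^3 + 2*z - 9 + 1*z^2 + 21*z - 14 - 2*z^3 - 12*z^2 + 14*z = -2*z^3 - 11*z^2 + 37*z - 24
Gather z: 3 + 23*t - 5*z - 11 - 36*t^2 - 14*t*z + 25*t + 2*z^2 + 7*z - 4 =-36*t^2 + 48*t + 2*z^2 + z*(2 - 14*t) - 12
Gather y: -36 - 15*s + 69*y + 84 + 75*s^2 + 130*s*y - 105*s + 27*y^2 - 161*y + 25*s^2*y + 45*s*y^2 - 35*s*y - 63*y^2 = 75*s^2 - 120*s + y^2*(45*s - 36) + y*(25*s^2 + 95*s - 92) + 48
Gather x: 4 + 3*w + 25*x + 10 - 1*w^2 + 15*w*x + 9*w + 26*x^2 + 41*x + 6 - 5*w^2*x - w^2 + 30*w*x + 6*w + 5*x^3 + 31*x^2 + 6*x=-2*w^2 + 18*w + 5*x^3 + 57*x^2 + x*(-5*w^2 + 45*w + 72) + 20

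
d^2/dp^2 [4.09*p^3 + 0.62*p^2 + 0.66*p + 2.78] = 24.54*p + 1.24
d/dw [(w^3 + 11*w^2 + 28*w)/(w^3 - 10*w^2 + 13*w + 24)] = 3*(-7*w^4 - 10*w^3 + 165*w^2 + 176*w + 224)/(w^6 - 20*w^5 + 126*w^4 - 212*w^3 - 311*w^2 + 624*w + 576)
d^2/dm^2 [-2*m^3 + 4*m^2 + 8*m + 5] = 8 - 12*m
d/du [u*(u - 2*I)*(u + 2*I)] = 3*u^2 + 4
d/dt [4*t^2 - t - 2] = 8*t - 1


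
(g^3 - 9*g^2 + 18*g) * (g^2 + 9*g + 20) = g^5 - 43*g^3 - 18*g^2 + 360*g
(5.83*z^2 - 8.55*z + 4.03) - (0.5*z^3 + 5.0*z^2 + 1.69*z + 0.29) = -0.5*z^3 + 0.83*z^2 - 10.24*z + 3.74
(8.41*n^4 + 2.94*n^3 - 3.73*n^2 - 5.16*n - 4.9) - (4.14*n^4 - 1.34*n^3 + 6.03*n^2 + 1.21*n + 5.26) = 4.27*n^4 + 4.28*n^3 - 9.76*n^2 - 6.37*n - 10.16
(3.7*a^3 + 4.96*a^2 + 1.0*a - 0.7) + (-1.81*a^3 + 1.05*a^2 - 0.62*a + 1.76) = 1.89*a^3 + 6.01*a^2 + 0.38*a + 1.06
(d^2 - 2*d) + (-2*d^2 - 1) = -d^2 - 2*d - 1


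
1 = 1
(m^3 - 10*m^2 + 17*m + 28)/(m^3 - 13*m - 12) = (m - 7)/(m + 3)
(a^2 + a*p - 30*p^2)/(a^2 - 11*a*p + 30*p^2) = (-a - 6*p)/(-a + 6*p)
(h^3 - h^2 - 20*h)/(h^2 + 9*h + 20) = h*(h - 5)/(h + 5)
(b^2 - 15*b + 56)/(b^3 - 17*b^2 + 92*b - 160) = (b - 7)/(b^2 - 9*b + 20)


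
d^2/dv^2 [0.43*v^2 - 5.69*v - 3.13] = 0.860000000000000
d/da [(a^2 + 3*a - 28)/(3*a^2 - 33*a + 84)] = -14/(3*a^2 - 42*a + 147)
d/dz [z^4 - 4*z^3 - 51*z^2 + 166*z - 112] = 4*z^3 - 12*z^2 - 102*z + 166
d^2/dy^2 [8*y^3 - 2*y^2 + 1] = 48*y - 4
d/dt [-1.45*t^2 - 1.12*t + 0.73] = -2.9*t - 1.12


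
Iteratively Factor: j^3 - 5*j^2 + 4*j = (j - 1)*(j^2 - 4*j) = (j - 4)*(j - 1)*(j)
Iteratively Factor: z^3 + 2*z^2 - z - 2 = (z - 1)*(z^2 + 3*z + 2) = (z - 1)*(z + 2)*(z + 1)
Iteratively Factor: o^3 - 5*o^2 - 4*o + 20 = (o - 5)*(o^2 - 4) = (o - 5)*(o + 2)*(o - 2)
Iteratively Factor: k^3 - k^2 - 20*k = (k + 4)*(k^2 - 5*k) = k*(k + 4)*(k - 5)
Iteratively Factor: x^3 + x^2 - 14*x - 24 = (x + 2)*(x^2 - x - 12) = (x - 4)*(x + 2)*(x + 3)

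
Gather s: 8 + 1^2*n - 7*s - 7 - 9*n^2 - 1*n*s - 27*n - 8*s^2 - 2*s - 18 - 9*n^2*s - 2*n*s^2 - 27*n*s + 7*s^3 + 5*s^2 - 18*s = -9*n^2 - 26*n + 7*s^3 + s^2*(-2*n - 3) + s*(-9*n^2 - 28*n - 27) - 17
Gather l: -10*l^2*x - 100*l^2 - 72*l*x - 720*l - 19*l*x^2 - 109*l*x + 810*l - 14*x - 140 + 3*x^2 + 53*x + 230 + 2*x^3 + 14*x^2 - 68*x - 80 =l^2*(-10*x - 100) + l*(-19*x^2 - 181*x + 90) + 2*x^3 + 17*x^2 - 29*x + 10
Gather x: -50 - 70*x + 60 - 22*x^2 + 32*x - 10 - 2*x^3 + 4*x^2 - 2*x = -2*x^3 - 18*x^2 - 40*x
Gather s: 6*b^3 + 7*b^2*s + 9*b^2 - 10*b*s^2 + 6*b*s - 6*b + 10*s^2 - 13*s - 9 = 6*b^3 + 9*b^2 - 6*b + s^2*(10 - 10*b) + s*(7*b^2 + 6*b - 13) - 9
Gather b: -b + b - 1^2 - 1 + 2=0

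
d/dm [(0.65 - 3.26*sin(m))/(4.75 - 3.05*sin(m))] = -13.5025*cos(m)/(3.05*sin(m) - 4.75)^2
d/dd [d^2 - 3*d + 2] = 2*d - 3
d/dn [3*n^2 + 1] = 6*n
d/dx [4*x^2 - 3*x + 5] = 8*x - 3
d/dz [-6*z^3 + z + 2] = 1 - 18*z^2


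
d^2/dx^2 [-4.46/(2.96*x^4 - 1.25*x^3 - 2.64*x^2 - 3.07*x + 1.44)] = ((158.4192*x^2 - 33.45*x - 23.5488)*(-2.96*x^4 + 1.25*x^3 + 2.64*x^2 + 3.07*x - 1.44) + 4.46*(-23.68*x^3 + 7.5*x^2 + 10.56*x + 6.14)*(-11.84*x^3 + 3.75*x^2 + 5.28*x + 3.07))/(-2.96*x^4 + 1.25*x^3 + 2.64*x^2 + 3.07*x - 1.44)^3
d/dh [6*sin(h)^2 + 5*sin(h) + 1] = (12*sin(h) + 5)*cos(h)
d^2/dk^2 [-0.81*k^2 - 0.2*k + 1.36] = -1.62000000000000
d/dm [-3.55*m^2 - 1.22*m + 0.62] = -7.1*m - 1.22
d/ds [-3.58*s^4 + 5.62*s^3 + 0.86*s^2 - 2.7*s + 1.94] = -14.32*s^3 + 16.86*s^2 + 1.72*s - 2.7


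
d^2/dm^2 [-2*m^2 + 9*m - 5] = -4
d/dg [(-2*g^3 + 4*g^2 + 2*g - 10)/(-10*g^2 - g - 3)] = 2*(10*g^4 + 2*g^3 + 17*g^2 - 112*g - 8)/(100*g^4 + 20*g^3 + 61*g^2 + 6*g + 9)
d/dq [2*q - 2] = 2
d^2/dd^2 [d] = 0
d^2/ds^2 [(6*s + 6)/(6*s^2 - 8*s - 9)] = 24*((1 - 9*s)*(-6*s^2 + 8*s + 9) - 8*(s + 1)*(3*s - 2)^2)/(-6*s^2 + 8*s + 9)^3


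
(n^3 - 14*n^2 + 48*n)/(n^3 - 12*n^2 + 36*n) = (n - 8)/(n - 6)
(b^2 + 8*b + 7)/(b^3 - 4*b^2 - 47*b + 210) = (b + 1)/(b^2 - 11*b + 30)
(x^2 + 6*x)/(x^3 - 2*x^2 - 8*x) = (x + 6)/(x^2 - 2*x - 8)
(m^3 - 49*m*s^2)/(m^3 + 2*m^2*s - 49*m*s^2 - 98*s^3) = m/(m + 2*s)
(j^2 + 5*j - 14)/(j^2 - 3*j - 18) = (-j^2 - 5*j + 14)/(-j^2 + 3*j + 18)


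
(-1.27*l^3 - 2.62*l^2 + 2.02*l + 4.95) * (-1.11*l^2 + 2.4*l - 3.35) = 1.4097*l^5 - 0.1398*l^4 - 4.2757*l^3 + 8.1305*l^2 + 5.113*l - 16.5825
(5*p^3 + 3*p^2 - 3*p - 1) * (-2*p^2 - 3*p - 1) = -10*p^5 - 21*p^4 - 8*p^3 + 8*p^2 + 6*p + 1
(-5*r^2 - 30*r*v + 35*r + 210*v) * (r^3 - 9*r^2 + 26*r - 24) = -5*r^5 - 30*r^4*v + 80*r^4 + 480*r^3*v - 445*r^3 - 2670*r^2*v + 1030*r^2 + 6180*r*v - 840*r - 5040*v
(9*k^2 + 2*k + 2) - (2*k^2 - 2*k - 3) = 7*k^2 + 4*k + 5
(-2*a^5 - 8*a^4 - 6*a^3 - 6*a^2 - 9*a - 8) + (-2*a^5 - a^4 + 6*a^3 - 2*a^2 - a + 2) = -4*a^5 - 9*a^4 - 8*a^2 - 10*a - 6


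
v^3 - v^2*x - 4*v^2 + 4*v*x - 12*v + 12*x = (v - 6)*(v + 2)*(v - x)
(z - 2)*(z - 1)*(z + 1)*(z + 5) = z^4 + 3*z^3 - 11*z^2 - 3*z + 10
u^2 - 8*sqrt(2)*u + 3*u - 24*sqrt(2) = (u + 3)*(u - 8*sqrt(2))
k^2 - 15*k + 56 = (k - 8)*(k - 7)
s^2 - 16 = (s - 4)*(s + 4)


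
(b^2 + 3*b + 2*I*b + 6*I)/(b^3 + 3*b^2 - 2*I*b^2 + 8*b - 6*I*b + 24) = 1/(b - 4*I)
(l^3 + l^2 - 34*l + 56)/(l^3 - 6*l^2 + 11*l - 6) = (l^2 + 3*l - 28)/(l^2 - 4*l + 3)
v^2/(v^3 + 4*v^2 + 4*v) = v/(v^2 + 4*v + 4)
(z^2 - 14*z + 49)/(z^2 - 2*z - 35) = (z - 7)/(z + 5)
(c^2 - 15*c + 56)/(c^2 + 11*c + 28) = (c^2 - 15*c + 56)/(c^2 + 11*c + 28)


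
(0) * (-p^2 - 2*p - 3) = 0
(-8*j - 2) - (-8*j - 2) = 0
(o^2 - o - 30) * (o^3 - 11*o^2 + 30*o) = o^5 - 12*o^4 + 11*o^3 + 300*o^2 - 900*o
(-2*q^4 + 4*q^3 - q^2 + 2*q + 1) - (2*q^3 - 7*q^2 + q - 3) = -2*q^4 + 2*q^3 + 6*q^2 + q + 4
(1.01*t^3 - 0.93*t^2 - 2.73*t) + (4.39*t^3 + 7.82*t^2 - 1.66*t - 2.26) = 5.4*t^3 + 6.89*t^2 - 4.39*t - 2.26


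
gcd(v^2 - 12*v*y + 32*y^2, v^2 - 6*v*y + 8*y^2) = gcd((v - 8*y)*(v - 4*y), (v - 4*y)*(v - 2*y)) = -v + 4*y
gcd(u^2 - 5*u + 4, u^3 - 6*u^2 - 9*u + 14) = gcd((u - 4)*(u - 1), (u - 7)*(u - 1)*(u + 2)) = u - 1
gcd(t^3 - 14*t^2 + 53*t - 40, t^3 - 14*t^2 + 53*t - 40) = t^3 - 14*t^2 + 53*t - 40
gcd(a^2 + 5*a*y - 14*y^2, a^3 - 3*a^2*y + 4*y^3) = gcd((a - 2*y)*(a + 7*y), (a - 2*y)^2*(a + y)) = -a + 2*y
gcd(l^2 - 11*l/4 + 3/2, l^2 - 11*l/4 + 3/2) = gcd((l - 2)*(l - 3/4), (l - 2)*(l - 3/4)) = l^2 - 11*l/4 + 3/2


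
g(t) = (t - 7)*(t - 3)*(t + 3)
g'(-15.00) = 876.00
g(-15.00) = -4752.00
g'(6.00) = 15.00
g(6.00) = -27.00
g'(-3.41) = 73.62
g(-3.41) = -27.36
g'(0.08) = -10.10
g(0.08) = 62.24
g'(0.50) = -15.25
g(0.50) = 56.88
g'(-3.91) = 91.60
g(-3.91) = -68.60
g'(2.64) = -25.05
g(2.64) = 8.85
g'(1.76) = -24.35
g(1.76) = 30.93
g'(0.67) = -17.03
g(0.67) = 54.13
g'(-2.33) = 39.91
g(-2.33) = 33.32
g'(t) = (t - 7)*(t - 3) + (t - 7)*(t + 3) + (t - 3)*(t + 3)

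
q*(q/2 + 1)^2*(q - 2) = q^4/4 + q^3/2 - q^2 - 2*q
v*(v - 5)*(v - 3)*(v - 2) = v^4 - 10*v^3 + 31*v^2 - 30*v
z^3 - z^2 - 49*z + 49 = (z - 7)*(z - 1)*(z + 7)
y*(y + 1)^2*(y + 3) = y^4 + 5*y^3 + 7*y^2 + 3*y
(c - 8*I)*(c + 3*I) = c^2 - 5*I*c + 24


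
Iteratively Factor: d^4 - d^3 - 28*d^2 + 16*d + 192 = (d - 4)*(d^3 + 3*d^2 - 16*d - 48) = (d - 4)*(d + 4)*(d^2 - d - 12) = (d - 4)*(d + 3)*(d + 4)*(d - 4)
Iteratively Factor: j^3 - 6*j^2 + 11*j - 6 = (j - 3)*(j^2 - 3*j + 2) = (j - 3)*(j - 2)*(j - 1)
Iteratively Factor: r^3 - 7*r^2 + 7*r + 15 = (r - 5)*(r^2 - 2*r - 3) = (r - 5)*(r - 3)*(r + 1)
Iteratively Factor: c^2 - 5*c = (c - 5)*(c)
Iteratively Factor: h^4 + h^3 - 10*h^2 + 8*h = (h + 4)*(h^3 - 3*h^2 + 2*h) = h*(h + 4)*(h^2 - 3*h + 2) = h*(h - 1)*(h + 4)*(h - 2)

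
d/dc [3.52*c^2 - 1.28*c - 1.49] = 7.04*c - 1.28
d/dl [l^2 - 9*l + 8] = 2*l - 9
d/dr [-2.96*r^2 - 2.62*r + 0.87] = -5.92*r - 2.62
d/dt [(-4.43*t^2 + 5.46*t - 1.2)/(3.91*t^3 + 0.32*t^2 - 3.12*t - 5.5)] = (17.3213*t^4 - 42.6972*t^3 + 26.1504*t^2 + 49.498*t - 33.774)/(15.2881*t^6 + 2.5024*t^5 - 24.296*t^4 - 45.0068*t^3 + 6.2144*t^2 + 34.32*t + 30.25)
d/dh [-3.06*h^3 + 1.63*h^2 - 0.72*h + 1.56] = -9.18*h^2 + 3.26*h - 0.72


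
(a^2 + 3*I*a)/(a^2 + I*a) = (a + 3*I)/(a + I)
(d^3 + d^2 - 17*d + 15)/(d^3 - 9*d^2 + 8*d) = (d^2 + 2*d - 15)/(d*(d - 8))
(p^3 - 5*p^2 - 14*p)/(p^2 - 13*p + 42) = p*(p + 2)/(p - 6)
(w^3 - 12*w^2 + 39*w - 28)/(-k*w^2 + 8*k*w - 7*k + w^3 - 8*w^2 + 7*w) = (w - 4)/(-k + w)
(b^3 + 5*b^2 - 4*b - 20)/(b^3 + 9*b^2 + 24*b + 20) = (b - 2)/(b + 2)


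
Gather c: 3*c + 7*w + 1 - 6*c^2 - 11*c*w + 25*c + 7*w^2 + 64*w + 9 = -6*c^2 + c*(28 - 11*w) + 7*w^2 + 71*w + 10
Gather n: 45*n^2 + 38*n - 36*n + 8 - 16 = 45*n^2 + 2*n - 8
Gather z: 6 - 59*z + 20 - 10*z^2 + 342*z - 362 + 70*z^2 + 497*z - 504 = 60*z^2 + 780*z - 840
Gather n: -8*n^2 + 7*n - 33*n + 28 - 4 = -8*n^2 - 26*n + 24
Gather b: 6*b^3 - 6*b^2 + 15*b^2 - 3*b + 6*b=6*b^3 + 9*b^2 + 3*b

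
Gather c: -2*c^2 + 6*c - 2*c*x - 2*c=-2*c^2 + c*(4 - 2*x)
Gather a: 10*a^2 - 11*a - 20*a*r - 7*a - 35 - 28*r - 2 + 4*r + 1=10*a^2 + a*(-20*r - 18) - 24*r - 36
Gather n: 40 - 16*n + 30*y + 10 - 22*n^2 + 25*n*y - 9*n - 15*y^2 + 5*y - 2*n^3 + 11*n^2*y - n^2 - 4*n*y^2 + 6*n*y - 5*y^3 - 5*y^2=-2*n^3 + n^2*(11*y - 23) + n*(-4*y^2 + 31*y - 25) - 5*y^3 - 20*y^2 + 35*y + 50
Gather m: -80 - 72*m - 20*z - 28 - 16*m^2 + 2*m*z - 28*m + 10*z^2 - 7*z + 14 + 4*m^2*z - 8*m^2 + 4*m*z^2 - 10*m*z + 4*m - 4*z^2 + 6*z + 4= m^2*(4*z - 24) + m*(4*z^2 - 8*z - 96) + 6*z^2 - 21*z - 90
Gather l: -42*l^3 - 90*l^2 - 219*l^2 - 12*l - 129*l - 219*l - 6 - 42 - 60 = -42*l^3 - 309*l^2 - 360*l - 108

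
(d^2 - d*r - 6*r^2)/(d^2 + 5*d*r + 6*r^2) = (d - 3*r)/(d + 3*r)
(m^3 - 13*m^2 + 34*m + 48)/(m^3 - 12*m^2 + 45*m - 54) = (m^2 - 7*m - 8)/(m^2 - 6*m + 9)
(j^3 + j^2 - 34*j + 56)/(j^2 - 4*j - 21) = (-j^3 - j^2 + 34*j - 56)/(-j^2 + 4*j + 21)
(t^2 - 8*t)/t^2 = (t - 8)/t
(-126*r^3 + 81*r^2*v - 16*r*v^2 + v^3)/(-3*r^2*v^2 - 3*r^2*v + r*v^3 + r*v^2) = (42*r^2 - 13*r*v + v^2)/(r*v*(v + 1))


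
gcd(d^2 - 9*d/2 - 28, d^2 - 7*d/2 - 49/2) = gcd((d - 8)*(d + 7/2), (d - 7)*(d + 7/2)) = d + 7/2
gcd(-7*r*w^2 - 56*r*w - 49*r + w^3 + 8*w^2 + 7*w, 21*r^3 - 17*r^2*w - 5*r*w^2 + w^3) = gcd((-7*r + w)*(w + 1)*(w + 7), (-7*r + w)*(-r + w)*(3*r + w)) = 7*r - w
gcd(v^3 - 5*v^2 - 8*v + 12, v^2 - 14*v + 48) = v - 6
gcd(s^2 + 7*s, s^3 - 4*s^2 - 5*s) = s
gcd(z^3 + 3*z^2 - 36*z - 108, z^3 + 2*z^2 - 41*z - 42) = z - 6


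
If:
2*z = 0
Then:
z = 0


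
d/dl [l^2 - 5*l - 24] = 2*l - 5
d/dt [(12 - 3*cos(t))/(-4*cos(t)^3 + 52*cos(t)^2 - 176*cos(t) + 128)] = 3*(2*cos(t) - 9)*sin(t)/(4*(cos(t) - 8)^2*(cos(t) - 1)^2)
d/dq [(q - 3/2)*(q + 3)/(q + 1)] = (q^2 + 2*q + 6)/(q^2 + 2*q + 1)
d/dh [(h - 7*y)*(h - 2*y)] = 2*h - 9*y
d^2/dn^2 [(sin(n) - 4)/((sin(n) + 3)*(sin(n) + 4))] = (-sin(n)^5 + 23*sin(n)^4 + 158*sin(n)^3 + 64*sin(n)^2 - 720*sin(n) - 464)/((sin(n) + 3)^3*(sin(n) + 4)^3)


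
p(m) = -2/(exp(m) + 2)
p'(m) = 2*exp(m)/(exp(m) + 2)^2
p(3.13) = -0.08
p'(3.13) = 0.07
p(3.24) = -0.07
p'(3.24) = 0.07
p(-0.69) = -0.80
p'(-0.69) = 0.16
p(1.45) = -0.32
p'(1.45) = 0.22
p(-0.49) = -0.77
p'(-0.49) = 0.18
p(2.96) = -0.09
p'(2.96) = 0.09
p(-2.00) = -0.94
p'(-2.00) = 0.06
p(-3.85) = -0.99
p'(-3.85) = 0.01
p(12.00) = 0.00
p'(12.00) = 0.00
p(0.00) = -0.67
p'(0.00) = 0.22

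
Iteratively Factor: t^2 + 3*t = (t + 3)*(t)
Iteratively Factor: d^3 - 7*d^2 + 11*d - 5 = (d - 1)*(d^2 - 6*d + 5) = (d - 5)*(d - 1)*(d - 1)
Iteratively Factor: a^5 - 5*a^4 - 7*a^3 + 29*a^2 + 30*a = (a)*(a^4 - 5*a^3 - 7*a^2 + 29*a + 30) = a*(a + 1)*(a^3 - 6*a^2 - a + 30) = a*(a - 5)*(a + 1)*(a^2 - a - 6) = a*(a - 5)*(a - 3)*(a + 1)*(a + 2)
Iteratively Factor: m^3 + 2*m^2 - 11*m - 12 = (m + 1)*(m^2 + m - 12) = (m - 3)*(m + 1)*(m + 4)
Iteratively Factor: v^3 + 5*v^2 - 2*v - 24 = (v + 3)*(v^2 + 2*v - 8) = (v + 3)*(v + 4)*(v - 2)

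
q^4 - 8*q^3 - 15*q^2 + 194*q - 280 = (q - 7)*(q - 4)*(q - 2)*(q + 5)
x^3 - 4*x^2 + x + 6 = (x - 3)*(x - 2)*(x + 1)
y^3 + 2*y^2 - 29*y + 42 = (y - 3)*(y - 2)*(y + 7)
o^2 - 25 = (o - 5)*(o + 5)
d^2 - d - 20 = (d - 5)*(d + 4)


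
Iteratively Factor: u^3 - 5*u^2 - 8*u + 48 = (u + 3)*(u^2 - 8*u + 16) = (u - 4)*(u + 3)*(u - 4)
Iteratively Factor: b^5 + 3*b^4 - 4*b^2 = (b)*(b^4 + 3*b^3 - 4*b) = b*(b + 2)*(b^3 + b^2 - 2*b) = b*(b - 1)*(b + 2)*(b^2 + 2*b) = b^2*(b - 1)*(b + 2)*(b + 2)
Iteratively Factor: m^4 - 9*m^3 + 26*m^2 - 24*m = (m - 4)*(m^3 - 5*m^2 + 6*m) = (m - 4)*(m - 2)*(m^2 - 3*m) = m*(m - 4)*(m - 2)*(m - 3)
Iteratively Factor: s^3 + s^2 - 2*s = (s + 2)*(s^2 - s) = (s - 1)*(s + 2)*(s)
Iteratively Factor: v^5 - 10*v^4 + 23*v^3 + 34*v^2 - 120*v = (v - 3)*(v^4 - 7*v^3 + 2*v^2 + 40*v) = (v - 5)*(v - 3)*(v^3 - 2*v^2 - 8*v) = (v - 5)*(v - 4)*(v - 3)*(v^2 + 2*v) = (v - 5)*(v - 4)*(v - 3)*(v + 2)*(v)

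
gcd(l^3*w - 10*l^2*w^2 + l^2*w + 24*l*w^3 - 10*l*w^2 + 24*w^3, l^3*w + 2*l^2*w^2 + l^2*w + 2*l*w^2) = l*w + w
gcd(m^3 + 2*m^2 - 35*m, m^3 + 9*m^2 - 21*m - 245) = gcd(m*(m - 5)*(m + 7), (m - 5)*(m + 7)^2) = m^2 + 2*m - 35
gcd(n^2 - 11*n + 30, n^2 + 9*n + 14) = 1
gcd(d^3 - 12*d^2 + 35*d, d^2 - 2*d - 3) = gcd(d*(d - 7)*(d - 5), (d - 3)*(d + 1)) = 1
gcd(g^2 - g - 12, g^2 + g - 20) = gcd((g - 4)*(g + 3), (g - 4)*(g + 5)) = g - 4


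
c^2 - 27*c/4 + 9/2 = (c - 6)*(c - 3/4)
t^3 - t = t*(t - 1)*(t + 1)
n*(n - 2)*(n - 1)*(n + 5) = n^4 + 2*n^3 - 13*n^2 + 10*n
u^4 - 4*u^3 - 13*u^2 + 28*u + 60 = (u - 5)*(u - 3)*(u + 2)^2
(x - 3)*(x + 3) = x^2 - 9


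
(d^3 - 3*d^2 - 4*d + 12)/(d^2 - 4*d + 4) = (d^2 - d - 6)/(d - 2)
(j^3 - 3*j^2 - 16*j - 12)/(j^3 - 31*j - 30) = (j + 2)/(j + 5)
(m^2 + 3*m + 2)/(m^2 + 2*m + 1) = (m + 2)/(m + 1)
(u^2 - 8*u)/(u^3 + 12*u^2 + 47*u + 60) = u*(u - 8)/(u^3 + 12*u^2 + 47*u + 60)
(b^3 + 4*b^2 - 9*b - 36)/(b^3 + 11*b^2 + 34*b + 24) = (b^2 - 9)/(b^2 + 7*b + 6)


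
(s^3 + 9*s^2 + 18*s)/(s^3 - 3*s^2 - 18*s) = (s + 6)/(s - 6)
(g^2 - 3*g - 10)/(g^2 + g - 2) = (g - 5)/(g - 1)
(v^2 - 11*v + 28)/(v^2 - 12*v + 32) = (v - 7)/(v - 8)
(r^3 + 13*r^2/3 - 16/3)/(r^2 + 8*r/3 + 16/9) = 3*(r^2 + 3*r - 4)/(3*r + 4)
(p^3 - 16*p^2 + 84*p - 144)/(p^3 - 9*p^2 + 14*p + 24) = (p - 6)/(p + 1)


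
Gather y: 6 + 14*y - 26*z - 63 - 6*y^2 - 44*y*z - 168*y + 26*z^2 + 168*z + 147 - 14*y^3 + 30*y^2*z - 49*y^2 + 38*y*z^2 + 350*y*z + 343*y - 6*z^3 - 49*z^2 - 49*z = -14*y^3 + y^2*(30*z - 55) + y*(38*z^2 + 306*z + 189) - 6*z^3 - 23*z^2 + 93*z + 90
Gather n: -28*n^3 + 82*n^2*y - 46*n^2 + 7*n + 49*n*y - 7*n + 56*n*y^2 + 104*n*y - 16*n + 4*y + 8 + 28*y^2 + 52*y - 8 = -28*n^3 + n^2*(82*y - 46) + n*(56*y^2 + 153*y - 16) + 28*y^2 + 56*y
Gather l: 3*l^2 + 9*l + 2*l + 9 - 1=3*l^2 + 11*l + 8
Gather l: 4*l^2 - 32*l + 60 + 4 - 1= 4*l^2 - 32*l + 63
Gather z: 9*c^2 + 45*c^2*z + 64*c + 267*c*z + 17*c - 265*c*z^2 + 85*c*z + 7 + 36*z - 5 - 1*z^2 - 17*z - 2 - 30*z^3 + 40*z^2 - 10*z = 9*c^2 + 81*c - 30*z^3 + z^2*(39 - 265*c) + z*(45*c^2 + 352*c + 9)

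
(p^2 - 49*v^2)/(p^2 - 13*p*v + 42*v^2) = (p + 7*v)/(p - 6*v)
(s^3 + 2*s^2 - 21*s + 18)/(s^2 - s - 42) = (s^2 - 4*s + 3)/(s - 7)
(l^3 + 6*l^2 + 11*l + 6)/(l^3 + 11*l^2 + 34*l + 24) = (l^2 + 5*l + 6)/(l^2 + 10*l + 24)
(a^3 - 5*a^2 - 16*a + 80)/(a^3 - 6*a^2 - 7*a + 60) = (a + 4)/(a + 3)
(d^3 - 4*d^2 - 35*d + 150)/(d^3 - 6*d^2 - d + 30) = (d^2 + d - 30)/(d^2 - d - 6)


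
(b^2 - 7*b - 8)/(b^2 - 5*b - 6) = (b - 8)/(b - 6)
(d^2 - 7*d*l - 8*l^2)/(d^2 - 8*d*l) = (d + l)/d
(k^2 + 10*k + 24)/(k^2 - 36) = (k + 4)/(k - 6)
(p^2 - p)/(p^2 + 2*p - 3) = p/(p + 3)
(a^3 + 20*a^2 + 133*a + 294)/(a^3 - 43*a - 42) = (a^2 + 14*a + 49)/(a^2 - 6*a - 7)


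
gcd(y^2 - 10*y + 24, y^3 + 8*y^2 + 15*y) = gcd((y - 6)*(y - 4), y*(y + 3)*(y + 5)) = 1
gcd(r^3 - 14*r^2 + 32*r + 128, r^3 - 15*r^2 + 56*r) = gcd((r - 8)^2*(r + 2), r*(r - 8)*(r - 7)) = r - 8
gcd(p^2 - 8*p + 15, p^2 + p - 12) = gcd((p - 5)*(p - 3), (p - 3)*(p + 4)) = p - 3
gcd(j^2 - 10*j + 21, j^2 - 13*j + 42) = j - 7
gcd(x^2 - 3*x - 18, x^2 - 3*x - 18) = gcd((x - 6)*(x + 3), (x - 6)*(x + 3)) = x^2 - 3*x - 18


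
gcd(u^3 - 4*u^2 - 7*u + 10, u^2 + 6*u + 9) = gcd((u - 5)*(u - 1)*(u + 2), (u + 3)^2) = 1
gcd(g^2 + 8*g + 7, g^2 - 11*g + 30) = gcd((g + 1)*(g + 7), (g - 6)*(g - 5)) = 1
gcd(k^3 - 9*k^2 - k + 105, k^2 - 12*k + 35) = k^2 - 12*k + 35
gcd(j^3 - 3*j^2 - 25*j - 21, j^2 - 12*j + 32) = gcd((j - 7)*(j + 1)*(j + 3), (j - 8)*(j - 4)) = 1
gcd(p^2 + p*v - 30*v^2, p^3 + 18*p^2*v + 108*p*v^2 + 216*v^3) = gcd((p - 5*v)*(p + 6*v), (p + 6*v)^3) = p + 6*v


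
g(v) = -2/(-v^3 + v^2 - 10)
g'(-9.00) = 0.00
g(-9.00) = 0.00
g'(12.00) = 0.00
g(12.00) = 0.00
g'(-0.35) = -0.02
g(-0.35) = 0.20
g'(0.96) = -0.02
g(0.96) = 0.20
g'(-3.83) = -0.03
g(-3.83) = -0.03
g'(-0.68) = -0.06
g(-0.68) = 0.22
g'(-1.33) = -0.46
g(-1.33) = 0.34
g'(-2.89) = -0.12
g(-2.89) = -0.09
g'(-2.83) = -0.14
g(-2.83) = -0.10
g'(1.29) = -0.04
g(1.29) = 0.19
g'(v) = -2*(3*v^2 - 2*v)/(-v^3 + v^2 - 10)^2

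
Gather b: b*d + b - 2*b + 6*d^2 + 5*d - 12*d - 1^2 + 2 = b*(d - 1) + 6*d^2 - 7*d + 1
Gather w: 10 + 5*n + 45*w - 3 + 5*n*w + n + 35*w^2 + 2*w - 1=6*n + 35*w^2 + w*(5*n + 47) + 6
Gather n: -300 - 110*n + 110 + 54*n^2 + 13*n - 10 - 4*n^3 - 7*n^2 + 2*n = -4*n^3 + 47*n^2 - 95*n - 200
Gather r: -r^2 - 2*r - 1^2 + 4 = -r^2 - 2*r + 3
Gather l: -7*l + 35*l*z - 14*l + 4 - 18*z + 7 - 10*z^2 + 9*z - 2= l*(35*z - 21) - 10*z^2 - 9*z + 9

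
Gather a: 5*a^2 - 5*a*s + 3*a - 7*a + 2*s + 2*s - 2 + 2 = 5*a^2 + a*(-5*s - 4) + 4*s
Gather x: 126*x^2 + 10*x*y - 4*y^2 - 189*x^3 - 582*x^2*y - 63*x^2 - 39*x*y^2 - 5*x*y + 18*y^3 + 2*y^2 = -189*x^3 + x^2*(63 - 582*y) + x*(-39*y^2 + 5*y) + 18*y^3 - 2*y^2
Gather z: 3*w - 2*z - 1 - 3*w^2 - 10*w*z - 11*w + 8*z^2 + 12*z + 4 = -3*w^2 - 8*w + 8*z^2 + z*(10 - 10*w) + 3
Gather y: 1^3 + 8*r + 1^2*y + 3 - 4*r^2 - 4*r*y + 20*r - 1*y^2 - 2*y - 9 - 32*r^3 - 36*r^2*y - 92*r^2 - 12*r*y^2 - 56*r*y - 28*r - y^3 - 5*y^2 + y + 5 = -32*r^3 - 96*r^2 - y^3 + y^2*(-12*r - 6) + y*(-36*r^2 - 60*r)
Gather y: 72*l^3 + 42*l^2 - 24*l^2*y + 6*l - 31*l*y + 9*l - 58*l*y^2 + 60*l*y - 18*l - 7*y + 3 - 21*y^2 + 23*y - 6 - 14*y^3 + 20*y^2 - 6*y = 72*l^3 + 42*l^2 - 3*l - 14*y^3 + y^2*(-58*l - 1) + y*(-24*l^2 + 29*l + 10) - 3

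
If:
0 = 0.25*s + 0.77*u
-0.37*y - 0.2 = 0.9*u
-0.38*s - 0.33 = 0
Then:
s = -0.87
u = 0.28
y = -1.23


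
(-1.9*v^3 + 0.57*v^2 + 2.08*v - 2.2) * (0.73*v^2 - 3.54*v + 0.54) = -1.387*v^5 + 7.1421*v^4 - 1.5254*v^3 - 8.6614*v^2 + 8.9112*v - 1.188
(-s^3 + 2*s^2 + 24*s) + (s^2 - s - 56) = -s^3 + 3*s^2 + 23*s - 56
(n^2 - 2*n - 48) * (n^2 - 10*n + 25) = n^4 - 12*n^3 - 3*n^2 + 430*n - 1200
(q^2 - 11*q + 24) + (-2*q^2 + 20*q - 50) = -q^2 + 9*q - 26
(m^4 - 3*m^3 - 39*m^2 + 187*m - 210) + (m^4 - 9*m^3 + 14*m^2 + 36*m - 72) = 2*m^4 - 12*m^3 - 25*m^2 + 223*m - 282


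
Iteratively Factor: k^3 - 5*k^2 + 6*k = (k - 2)*(k^2 - 3*k) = k*(k - 2)*(k - 3)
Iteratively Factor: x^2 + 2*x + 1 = (x + 1)*(x + 1)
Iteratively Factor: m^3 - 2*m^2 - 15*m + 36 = (m + 4)*(m^2 - 6*m + 9) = (m - 3)*(m + 4)*(m - 3)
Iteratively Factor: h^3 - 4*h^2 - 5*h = (h + 1)*(h^2 - 5*h) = h*(h + 1)*(h - 5)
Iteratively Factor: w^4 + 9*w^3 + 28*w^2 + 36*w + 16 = (w + 1)*(w^3 + 8*w^2 + 20*w + 16) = (w + 1)*(w + 2)*(w^2 + 6*w + 8) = (w + 1)*(w + 2)*(w + 4)*(w + 2)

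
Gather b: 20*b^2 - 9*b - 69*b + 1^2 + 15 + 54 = 20*b^2 - 78*b + 70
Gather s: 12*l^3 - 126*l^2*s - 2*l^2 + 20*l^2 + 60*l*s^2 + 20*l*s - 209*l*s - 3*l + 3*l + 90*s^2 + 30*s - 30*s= 12*l^3 + 18*l^2 + s^2*(60*l + 90) + s*(-126*l^2 - 189*l)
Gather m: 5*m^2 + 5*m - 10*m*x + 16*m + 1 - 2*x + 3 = 5*m^2 + m*(21 - 10*x) - 2*x + 4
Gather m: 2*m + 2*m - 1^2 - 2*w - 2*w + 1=4*m - 4*w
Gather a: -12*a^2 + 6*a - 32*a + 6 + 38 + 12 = -12*a^2 - 26*a + 56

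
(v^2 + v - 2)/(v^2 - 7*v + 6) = (v + 2)/(v - 6)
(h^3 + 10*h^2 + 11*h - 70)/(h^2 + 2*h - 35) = (h^2 + 3*h - 10)/(h - 5)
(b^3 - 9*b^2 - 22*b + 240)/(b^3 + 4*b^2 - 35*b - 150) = (b - 8)/(b + 5)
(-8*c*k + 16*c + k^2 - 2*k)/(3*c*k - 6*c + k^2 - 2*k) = (-8*c + k)/(3*c + k)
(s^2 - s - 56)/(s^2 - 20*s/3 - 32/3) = 3*(s + 7)/(3*s + 4)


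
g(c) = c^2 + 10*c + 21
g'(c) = 2*c + 10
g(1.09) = 33.09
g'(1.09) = 12.18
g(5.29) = 101.88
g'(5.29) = 20.58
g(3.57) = 69.44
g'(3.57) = 17.14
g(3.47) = 67.74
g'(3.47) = 16.94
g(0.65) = 27.92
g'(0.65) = 11.30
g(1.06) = 32.72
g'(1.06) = 12.12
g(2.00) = 45.00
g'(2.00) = 14.00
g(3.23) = 63.73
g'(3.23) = 16.46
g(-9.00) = 12.00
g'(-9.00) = -8.00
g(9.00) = 192.00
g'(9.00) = 28.00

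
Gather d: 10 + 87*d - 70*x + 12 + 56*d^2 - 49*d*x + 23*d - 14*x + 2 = 56*d^2 + d*(110 - 49*x) - 84*x + 24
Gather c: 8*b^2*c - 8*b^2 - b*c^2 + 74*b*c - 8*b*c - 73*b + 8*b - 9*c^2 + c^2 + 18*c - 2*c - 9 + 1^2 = -8*b^2 - 65*b + c^2*(-b - 8) + c*(8*b^2 + 66*b + 16) - 8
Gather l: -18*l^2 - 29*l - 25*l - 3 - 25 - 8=-18*l^2 - 54*l - 36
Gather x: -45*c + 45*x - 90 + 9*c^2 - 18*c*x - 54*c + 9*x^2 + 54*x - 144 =9*c^2 - 99*c + 9*x^2 + x*(99 - 18*c) - 234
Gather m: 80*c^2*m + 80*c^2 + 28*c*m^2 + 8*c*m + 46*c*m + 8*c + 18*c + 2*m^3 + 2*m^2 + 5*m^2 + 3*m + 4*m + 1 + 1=80*c^2 + 26*c + 2*m^3 + m^2*(28*c + 7) + m*(80*c^2 + 54*c + 7) + 2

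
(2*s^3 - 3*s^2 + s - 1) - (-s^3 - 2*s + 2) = 3*s^3 - 3*s^2 + 3*s - 3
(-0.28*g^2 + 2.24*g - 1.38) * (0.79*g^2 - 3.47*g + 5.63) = -0.2212*g^4 + 2.7412*g^3 - 10.4394*g^2 + 17.3998*g - 7.7694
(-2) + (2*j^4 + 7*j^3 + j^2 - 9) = 2*j^4 + 7*j^3 + j^2 - 11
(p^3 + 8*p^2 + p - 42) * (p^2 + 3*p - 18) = p^5 + 11*p^4 + 7*p^3 - 183*p^2 - 144*p + 756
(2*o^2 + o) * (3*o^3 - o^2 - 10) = 6*o^5 + o^4 - o^3 - 20*o^2 - 10*o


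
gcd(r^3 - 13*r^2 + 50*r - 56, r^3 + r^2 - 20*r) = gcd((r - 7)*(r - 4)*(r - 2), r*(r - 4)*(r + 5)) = r - 4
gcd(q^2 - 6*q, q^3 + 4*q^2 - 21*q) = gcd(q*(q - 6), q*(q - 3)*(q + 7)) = q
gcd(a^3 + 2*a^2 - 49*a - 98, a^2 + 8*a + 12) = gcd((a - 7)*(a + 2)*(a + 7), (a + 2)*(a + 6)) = a + 2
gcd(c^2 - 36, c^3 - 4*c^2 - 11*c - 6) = c - 6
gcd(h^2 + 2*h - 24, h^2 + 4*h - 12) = h + 6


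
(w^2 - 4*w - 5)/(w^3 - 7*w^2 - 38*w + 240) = (w + 1)/(w^2 - 2*w - 48)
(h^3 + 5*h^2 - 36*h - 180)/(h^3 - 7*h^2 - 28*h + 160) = (h^2 - 36)/(h^2 - 12*h + 32)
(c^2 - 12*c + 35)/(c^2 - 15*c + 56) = (c - 5)/(c - 8)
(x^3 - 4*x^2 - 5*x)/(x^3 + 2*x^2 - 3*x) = (x^2 - 4*x - 5)/(x^2 + 2*x - 3)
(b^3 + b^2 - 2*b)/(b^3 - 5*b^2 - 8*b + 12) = b/(b - 6)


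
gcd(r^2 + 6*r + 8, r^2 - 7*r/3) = 1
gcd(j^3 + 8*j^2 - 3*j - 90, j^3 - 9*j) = j - 3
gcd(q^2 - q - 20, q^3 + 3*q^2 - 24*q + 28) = 1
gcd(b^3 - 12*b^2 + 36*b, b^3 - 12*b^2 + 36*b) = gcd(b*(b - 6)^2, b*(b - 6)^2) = b^3 - 12*b^2 + 36*b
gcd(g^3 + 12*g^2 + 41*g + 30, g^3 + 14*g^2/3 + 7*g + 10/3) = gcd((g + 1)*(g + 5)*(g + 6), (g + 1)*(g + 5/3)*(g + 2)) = g + 1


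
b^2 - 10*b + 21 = (b - 7)*(b - 3)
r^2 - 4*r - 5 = (r - 5)*(r + 1)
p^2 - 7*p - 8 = (p - 8)*(p + 1)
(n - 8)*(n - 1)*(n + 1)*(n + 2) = n^4 - 6*n^3 - 17*n^2 + 6*n + 16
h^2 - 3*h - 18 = (h - 6)*(h + 3)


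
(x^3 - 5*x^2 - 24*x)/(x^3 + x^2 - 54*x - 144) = x/(x + 6)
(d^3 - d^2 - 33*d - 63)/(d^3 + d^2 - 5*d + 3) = (d^2 - 4*d - 21)/(d^2 - 2*d + 1)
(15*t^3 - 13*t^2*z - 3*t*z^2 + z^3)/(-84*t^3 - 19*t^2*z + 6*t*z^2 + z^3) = (5*t^2 - 6*t*z + z^2)/(-28*t^2 + 3*t*z + z^2)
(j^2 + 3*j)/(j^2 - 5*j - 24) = j/(j - 8)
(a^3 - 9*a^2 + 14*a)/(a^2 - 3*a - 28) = a*(a - 2)/(a + 4)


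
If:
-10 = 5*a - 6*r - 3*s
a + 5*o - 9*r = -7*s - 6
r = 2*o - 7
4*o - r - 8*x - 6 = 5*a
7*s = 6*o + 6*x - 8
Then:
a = 17819/2189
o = 15667/2189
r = 16011/2189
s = 4973/2189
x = -1263/398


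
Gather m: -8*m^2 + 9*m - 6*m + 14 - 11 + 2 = -8*m^2 + 3*m + 5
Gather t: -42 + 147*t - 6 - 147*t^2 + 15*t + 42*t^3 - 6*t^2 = 42*t^3 - 153*t^2 + 162*t - 48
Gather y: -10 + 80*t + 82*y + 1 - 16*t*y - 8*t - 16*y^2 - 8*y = 72*t - 16*y^2 + y*(74 - 16*t) - 9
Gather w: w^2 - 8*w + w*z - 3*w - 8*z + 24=w^2 + w*(z - 11) - 8*z + 24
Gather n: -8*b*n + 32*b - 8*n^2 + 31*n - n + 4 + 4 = 32*b - 8*n^2 + n*(30 - 8*b) + 8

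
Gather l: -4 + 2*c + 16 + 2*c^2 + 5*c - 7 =2*c^2 + 7*c + 5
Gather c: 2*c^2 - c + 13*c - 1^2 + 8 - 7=2*c^2 + 12*c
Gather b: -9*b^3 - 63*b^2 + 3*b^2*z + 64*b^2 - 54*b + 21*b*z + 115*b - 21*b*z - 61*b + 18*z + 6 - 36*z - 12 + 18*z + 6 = -9*b^3 + b^2*(3*z + 1)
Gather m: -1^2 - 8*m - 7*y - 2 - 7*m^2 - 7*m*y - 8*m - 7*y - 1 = -7*m^2 + m*(-7*y - 16) - 14*y - 4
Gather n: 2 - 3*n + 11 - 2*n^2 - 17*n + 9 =-2*n^2 - 20*n + 22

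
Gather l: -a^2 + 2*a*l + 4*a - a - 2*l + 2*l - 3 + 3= -a^2 + 2*a*l + 3*a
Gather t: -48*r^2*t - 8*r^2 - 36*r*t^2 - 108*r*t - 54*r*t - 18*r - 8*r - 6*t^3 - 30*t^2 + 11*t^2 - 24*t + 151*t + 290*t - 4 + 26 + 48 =-8*r^2 - 26*r - 6*t^3 + t^2*(-36*r - 19) + t*(-48*r^2 - 162*r + 417) + 70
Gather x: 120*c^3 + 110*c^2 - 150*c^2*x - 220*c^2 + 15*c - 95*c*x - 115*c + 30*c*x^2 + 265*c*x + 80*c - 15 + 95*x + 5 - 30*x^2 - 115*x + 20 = 120*c^3 - 110*c^2 - 20*c + x^2*(30*c - 30) + x*(-150*c^2 + 170*c - 20) + 10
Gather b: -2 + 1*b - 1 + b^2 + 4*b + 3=b^2 + 5*b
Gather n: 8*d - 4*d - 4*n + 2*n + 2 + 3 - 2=4*d - 2*n + 3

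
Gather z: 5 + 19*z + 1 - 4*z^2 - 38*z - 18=-4*z^2 - 19*z - 12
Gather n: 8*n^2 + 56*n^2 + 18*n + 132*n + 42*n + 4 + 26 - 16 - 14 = 64*n^2 + 192*n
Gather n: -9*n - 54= -9*n - 54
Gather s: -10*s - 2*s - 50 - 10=-12*s - 60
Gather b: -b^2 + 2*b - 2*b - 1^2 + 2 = 1 - b^2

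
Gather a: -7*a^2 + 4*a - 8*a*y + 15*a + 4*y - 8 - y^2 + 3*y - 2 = -7*a^2 + a*(19 - 8*y) - y^2 + 7*y - 10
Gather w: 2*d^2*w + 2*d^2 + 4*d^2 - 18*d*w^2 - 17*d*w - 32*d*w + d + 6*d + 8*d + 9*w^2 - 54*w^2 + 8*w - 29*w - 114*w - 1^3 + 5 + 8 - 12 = 6*d^2 + 15*d + w^2*(-18*d - 45) + w*(2*d^2 - 49*d - 135)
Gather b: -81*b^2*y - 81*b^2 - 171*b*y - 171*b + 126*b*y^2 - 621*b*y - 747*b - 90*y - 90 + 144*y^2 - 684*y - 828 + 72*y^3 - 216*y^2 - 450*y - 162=b^2*(-81*y - 81) + b*(126*y^2 - 792*y - 918) + 72*y^3 - 72*y^2 - 1224*y - 1080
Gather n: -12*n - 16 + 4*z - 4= -12*n + 4*z - 20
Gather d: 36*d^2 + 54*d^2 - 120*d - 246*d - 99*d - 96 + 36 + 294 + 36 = 90*d^2 - 465*d + 270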